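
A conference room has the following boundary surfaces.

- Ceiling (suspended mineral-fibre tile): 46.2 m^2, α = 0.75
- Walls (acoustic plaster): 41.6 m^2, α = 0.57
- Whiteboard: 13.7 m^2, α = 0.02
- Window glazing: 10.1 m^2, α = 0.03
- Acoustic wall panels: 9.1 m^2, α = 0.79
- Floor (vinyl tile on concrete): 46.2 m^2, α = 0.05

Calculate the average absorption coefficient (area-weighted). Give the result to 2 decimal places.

Total surface area S = 166.9 m^2.
Σ(Sᵢαᵢ) = 46.2*0.75 + 41.6*0.57 + 13.7*0.02 + 10.1*0.03 + 9.1*0.79 + 46.2*0.05 = 68.438.
ᾱ = A/S = 0.41.

0.41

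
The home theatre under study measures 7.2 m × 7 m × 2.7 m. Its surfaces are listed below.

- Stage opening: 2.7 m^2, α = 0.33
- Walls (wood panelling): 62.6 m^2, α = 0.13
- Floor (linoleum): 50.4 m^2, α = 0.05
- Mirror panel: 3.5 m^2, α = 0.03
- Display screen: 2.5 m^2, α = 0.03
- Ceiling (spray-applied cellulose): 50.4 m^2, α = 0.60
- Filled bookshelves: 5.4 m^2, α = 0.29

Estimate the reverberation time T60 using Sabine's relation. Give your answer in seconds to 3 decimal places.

0.503 sec

Equivalent absorption area: A = 2.7*0.33 + 62.6*0.13 + 50.4*0.05 + 3.5*0.03 + 2.5*0.03 + 50.4*0.60 + 5.4*0.29 = 43.535 m^2.
V = 7.2·7·2.7 = 136.08 m³.
Sabine: RT60 = 0.161 × 136.08 / 43.535 = 0.503 s.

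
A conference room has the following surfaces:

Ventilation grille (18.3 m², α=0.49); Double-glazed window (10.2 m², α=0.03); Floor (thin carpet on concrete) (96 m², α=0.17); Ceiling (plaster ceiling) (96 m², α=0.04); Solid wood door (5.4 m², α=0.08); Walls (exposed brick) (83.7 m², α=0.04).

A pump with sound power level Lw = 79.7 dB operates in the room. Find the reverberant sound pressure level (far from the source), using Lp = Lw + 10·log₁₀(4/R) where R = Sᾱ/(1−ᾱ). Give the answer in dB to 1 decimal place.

70.0 dB

Σ(Sᵢαᵢ) = 18.3×0.49 + 10.2×0.03 + 96×0.17 + 96×0.04 + 5.4×0.08 + 83.7×0.04 = 33.213; total area S = 309.6 m².
ᾱ = 33.213/309.6 = 0.1073; R = Sᾱ/(1−ᾱ) = 33.213/(1−0.1073) = 37.205 m².
Lp = Lw + 10 log₁₀(4/R) = 79.7 -9.69 = 70.0 dB.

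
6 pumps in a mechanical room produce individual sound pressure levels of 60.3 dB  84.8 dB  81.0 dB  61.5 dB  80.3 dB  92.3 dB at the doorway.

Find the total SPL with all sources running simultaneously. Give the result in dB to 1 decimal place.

Converting to relative power and adding: 10^(60.3/10) + 10^(84.8/10) + 10^(81.0/10) + 10^(61.5/10) + 10^(80.3/10) + 10^(92.3/10) = 2.236e+09.
Back to dB: 10·log₁₀ Σ = 93.5 dB.

93.5 dB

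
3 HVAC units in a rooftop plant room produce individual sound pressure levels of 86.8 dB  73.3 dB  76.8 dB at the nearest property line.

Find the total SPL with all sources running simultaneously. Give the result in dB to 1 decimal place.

Sum in the linear (power) domain: Σ 10^(Lᵢ/10) = 10^(86.8/10) + 10^(73.3/10) + 10^(76.8/10) = 5.479e+08.
Combined level = 10 log₁₀(5.479e+08) = 87.4 dB.

87.4 dB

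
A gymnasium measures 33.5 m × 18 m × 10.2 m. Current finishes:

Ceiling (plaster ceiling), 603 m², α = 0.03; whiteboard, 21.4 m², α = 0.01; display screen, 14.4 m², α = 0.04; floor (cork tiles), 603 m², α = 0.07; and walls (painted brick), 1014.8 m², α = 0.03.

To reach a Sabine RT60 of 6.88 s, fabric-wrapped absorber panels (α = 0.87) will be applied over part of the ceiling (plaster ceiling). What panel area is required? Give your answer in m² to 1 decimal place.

62.4

Equivalent absorption area: A₁ = 603×0.03 + 21.4×0.01 + 14.4×0.04 + 603×0.07 + 1014.8×0.03 = 91.534 m².
V = 6150.6 m³. Target absorption A₂ = 0.161 × 6150.6 / 6.88 = 143.931 sabins.
Absorption to add: 143.931 − 91.534 = 52.397 sabins.
Each m² of panel replacing the ceiling (plaster ceiling) adds (0.87 − 0.03) = 0.84 sabins.
Area = ΔA/Δα = 52.397/0.84 = 62.4 m².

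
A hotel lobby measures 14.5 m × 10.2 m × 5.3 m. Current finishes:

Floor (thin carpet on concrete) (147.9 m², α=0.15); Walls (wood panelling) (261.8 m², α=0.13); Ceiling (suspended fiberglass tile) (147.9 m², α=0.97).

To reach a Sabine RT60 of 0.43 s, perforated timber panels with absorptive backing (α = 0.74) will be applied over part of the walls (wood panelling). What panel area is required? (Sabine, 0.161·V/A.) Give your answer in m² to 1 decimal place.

Total absorption A₁ = 147.9×0.15 + 261.8×0.13 + 147.9×0.97
  = 22.185 + 34.034 + 143.463 = 199.682 m² sabins.
Required A₂ = 0.161·783.87/0.43 = 293.496 sabins.
Absorption to add: 293.496 − 199.682 = 93.814 sabins.
Each m² of panel replacing the walls (wood panelling) adds (0.74 − 0.13) = 0.61 sabins.
Area = ΔA/Δα = 93.814/0.61 = 153.8 m².

153.8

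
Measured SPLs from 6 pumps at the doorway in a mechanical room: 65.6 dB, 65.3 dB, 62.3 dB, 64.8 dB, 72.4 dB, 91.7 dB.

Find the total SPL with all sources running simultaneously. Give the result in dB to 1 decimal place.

Σ 10^(Lᵢ/10) = 1.508e+09.
Back to dB: 10·log₁₀ Σ = 91.8 dB.

91.8 dB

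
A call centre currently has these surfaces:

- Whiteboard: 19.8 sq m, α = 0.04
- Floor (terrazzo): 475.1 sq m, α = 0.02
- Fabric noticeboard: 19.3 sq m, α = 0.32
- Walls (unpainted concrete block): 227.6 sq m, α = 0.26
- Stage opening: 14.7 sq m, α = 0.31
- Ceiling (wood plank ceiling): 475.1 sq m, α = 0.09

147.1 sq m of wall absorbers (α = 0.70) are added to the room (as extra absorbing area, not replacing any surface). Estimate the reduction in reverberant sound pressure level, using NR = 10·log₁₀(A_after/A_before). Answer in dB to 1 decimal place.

2.6 dB

A_before = Σ Sᵢαᵢ = 19.8·0.04 + 475.1·0.02 + 19.3·0.32 + 227.6·0.26 + 14.7·0.31 + 475.1·0.09 = 122.962 sabins.
Added absorption = 147.1 × 0.70 = 102.970 sabins.
New total A_after = 225.932 sabins.
Reduction = 10 log₁₀(A_after/A_before) = 10 log₁₀(1.8374) = 2.6 dB.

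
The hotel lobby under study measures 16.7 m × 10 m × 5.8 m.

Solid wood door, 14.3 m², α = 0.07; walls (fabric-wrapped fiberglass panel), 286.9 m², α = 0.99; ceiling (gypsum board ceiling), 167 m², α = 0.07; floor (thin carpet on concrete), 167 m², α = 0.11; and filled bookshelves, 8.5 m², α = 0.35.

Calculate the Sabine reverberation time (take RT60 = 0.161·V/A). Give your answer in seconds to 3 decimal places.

Total absorption A = 14.3·0.07 + 286.9·0.99 + 167·0.07 + 167·0.11 + 8.5·0.35
  = 1.001 + 284.031 + 11.690 + 18.370 + 2.975 = 318.067 m² sabins.
Room volume: 968.6 m³.
Sabine: RT60 = 0.161 × 968.6 / 318.067 = 0.490 s.

0.490 seconds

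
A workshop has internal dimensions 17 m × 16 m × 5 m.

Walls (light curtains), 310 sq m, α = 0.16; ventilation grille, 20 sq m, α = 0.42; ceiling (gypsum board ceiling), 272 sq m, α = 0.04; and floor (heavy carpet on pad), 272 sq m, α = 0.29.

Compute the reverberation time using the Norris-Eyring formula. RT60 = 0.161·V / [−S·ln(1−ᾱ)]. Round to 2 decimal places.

1.35 s

S = Σ Sᵢ = 874.0 sq m.
Absorption A = 310·0.16 + 20·0.42 + 272·0.04 + 272·0.29 = 147.760 sabins.
Mean coefficient ᾱ = A/S = 0.1691.
−S·ln(1−ᾱ) = −874.0 × ln(1 − 0.1691) = 161.905.
V = 17 × 16 × 5 = 1360 m³.
RT60 = 0.161 × 1360 / 161.905 = 1.35 s.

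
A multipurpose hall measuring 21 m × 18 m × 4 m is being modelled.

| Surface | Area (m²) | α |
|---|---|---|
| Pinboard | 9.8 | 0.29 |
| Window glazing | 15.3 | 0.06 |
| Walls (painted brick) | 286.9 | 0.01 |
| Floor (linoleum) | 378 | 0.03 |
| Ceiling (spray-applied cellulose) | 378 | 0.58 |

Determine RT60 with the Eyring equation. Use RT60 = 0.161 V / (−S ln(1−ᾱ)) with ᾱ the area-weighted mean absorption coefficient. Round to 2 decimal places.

Total surface area S = 9.8 + 15.3 + 286.9 + 378 + 378 = 1068.0 m².
Absorption A = 9.8×0.29 + 15.3×0.06 + 286.9×0.01 + 378×0.03 + 378×0.58 = 237.209 sabins.
Mean coefficient ᾱ = A/S = 0.2221.
−S·ln(1−ᾱ) = −1068.0 × ln(1 − 0.2221) = 268.236.
V = 21 × 18 × 4 = 1512 m³.
T = 0.161·V/[−S·ln(1−ᾱ)] = 0.161·1512/268.236 = 0.91 s.

0.91 s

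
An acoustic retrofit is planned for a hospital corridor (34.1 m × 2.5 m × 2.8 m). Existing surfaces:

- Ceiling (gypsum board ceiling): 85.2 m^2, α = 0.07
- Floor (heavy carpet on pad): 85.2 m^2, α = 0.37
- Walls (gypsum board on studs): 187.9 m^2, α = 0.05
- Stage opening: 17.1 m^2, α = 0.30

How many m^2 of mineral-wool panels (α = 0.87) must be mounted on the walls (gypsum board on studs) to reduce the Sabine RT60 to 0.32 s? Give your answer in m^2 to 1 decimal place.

Summing Sᵢαᵢ: 5.964 + 31.524 + 9.395 + 5.130 → A₁ = 52.013 sabins.
Required A₂ = 0.161·238.7/0.32 = 120.096 sabins.
ΔA needed = 120.096 − 52.013 = 68.083 sabins.
Each m^2 of panel replacing the walls (gypsum board on studs) adds (0.87 − 0.05) = 0.82 sabins.
Panel area = 68.083 / 0.82 = 83.0 m^2.

83.0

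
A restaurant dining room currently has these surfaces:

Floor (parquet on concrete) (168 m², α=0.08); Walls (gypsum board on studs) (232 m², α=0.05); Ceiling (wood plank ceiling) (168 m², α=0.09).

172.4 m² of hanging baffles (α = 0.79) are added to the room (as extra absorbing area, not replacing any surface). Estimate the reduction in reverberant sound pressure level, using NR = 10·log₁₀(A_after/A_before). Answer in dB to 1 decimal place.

Equivalent absorption area: A_before = 168*0.08 + 232*0.05 + 168*0.09 = 40.160 m².
Added absorption = 172.4 × 0.79 = 136.196 sabins.
New total A_after = 176.356 sabins.
Reduction = 10 log₁₀(A_after/A_before) = 10 log₁₀(4.3913) = 6.4 dB.

6.4 dB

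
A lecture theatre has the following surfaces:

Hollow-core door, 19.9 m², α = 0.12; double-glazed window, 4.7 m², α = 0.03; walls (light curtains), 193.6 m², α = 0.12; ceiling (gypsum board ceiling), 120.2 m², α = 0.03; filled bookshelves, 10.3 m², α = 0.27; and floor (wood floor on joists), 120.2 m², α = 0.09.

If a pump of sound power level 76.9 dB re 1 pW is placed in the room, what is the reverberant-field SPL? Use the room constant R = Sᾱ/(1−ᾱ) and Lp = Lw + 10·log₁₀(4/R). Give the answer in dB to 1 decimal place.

66.2 dB

Σ(Sᵢαᵢ) = 19.9·0.12 + 4.7·0.03 + 193.6·0.12 + 120.2·0.03 + 10.3·0.27 + 120.2·0.09 = 42.966; total area S = 468.9 m².
ᾱ = 0.0916, so room constant R = A/(1−ᾱ) = 47.299 m².
Lp = 76.9 + 10·log₁₀(4/47.299) = 76.9 + (-10.73) = 66.2 dB.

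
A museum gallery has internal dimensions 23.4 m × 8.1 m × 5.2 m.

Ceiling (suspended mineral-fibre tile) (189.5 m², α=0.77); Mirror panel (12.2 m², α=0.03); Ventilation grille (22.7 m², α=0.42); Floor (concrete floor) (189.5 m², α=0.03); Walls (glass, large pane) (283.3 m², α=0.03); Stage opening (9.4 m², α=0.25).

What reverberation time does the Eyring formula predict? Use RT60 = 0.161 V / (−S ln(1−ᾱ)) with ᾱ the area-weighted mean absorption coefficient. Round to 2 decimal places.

Total surface area S = 189.5 + 12.2 + 22.7 + 189.5 + 283.3 + 9.4 = 706.6 m².
Σ(Sᵢαᵢ) = 189.5·0.77 + 12.2·0.03 + 22.7·0.42 + 189.5·0.03 + 283.3·0.03 + 9.4·0.25 = 172.349.
ᾱ = 172.349 / 706.6 = 0.2439.
Eyring denominator: −S ln(1−ᾱ) = 197.552.
V = 23.4 × 8.1 × 5.2 = 985.608 m³.
RT60 = 0.161 × 985.608 / 197.552 = 0.80 s.

0.80 seconds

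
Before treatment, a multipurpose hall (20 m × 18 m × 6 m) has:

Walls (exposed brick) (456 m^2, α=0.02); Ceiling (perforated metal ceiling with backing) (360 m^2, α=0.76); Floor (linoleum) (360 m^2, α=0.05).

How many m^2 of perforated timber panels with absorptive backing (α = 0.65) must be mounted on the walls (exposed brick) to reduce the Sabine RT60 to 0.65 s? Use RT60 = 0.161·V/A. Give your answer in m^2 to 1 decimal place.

A₁ = Σ Sᵢαᵢ = 456*0.02 + 360*0.76 + 360*0.05 = 300.720 sabins.
Required A₂ = 0.161·2160/0.65 = 535.015 sabins.
Absorption to add: 535.015 − 300.720 = 234.295 sabins.
Net gain per m^2: Δα = 0.65 − 0.02 = 0.63.
Panel area = 234.295 / 0.63 = 371.9 m^2.

371.9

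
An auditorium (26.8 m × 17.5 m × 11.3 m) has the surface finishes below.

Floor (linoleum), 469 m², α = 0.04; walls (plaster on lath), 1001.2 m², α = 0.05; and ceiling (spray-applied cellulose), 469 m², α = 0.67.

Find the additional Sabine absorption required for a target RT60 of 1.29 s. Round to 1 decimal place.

278.4 sabins

A₁ = Σ Sᵢαᵢ = 469*0.04 + 1001.2*0.05 + 469*0.67 = 383.050 sabins.
For T = 1.29 s, need A₂ = 0.161·V/T = 0.161·5299.7/1.29 = 661.435 sabins.
Additional absorption ΔA = 661.435 − 383.050 = 278.4 sabins.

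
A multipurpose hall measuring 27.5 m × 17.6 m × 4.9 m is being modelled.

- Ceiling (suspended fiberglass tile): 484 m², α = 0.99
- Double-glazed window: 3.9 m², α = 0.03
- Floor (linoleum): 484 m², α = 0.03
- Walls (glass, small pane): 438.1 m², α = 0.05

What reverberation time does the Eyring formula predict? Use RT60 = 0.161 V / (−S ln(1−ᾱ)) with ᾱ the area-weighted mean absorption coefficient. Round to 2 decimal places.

S = Σ Sᵢ = 1410.0 m².
Absorption A = 484×0.99 + 3.9×0.03 + 484×0.03 + 438.1×0.05 = 515.702 sabins.
Mean coefficient ᾱ = A/S = 0.3657.
−S·ln(1−ᾱ) = −1410.0 × ln(1 − 0.3657) = 641.879.
V = 27.5 × 17.6 × 4.9 = 2371.6 m³.
RT60 = 0.161 × 2371.6 / 641.879 = 0.59 s.

0.59 sec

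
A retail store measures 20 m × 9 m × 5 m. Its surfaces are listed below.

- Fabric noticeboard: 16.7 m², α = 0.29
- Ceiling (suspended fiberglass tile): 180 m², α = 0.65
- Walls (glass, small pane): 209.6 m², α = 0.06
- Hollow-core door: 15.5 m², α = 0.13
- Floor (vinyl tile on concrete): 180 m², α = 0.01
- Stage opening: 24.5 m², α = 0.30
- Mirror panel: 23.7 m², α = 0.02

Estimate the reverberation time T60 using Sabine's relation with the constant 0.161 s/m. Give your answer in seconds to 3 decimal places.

Summing Sᵢαᵢ: 4.843 + 117.000 + 12.576 + 2.015 + 1.800 + 7.350 + 0.474 → A = 146.058 sabins.
Room volume: 900 m³.
RT60 = 0.161 · V / A = 0.161 × 900 / 146.058 = 0.992 s.

0.992 s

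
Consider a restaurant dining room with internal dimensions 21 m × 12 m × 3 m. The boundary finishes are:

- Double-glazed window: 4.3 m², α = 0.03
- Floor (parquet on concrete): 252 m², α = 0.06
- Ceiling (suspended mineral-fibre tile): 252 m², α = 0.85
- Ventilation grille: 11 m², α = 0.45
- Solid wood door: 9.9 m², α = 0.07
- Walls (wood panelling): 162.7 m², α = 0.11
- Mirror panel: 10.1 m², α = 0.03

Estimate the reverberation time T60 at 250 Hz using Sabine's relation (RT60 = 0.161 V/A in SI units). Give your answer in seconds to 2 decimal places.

0.48 s

Summing Sᵢαᵢ: 0.129 + 15.120 + 214.200 + 4.950 + 0.693 + 17.897 + 0.303 → A = 253.292 sabins.
Room volume: 756 m³.
RT60 = 0.161 · V / A = 0.161 × 756 / 253.292 = 0.48 s.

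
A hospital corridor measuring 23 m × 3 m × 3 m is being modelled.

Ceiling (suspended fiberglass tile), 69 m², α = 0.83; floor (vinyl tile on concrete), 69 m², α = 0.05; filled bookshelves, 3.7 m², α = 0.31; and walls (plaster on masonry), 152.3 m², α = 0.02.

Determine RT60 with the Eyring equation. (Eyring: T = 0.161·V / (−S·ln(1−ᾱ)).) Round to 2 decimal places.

0.45 s

S = Σ Sᵢ = 294.0 m².
Absorption A = 69·0.83 + 69·0.05 + 3.7·0.31 + 152.3·0.02 = 64.913 sabins.
ᾱ = 64.913 / 294.0 = 0.2208.
Eyring denominator: −S ln(1−ᾱ) = 73.349.
V = 23 × 3 × 3 = 207 m³.
T = 0.161·V/[−S·ln(1−ᾱ)] = 0.161·207/73.349 = 0.45 s.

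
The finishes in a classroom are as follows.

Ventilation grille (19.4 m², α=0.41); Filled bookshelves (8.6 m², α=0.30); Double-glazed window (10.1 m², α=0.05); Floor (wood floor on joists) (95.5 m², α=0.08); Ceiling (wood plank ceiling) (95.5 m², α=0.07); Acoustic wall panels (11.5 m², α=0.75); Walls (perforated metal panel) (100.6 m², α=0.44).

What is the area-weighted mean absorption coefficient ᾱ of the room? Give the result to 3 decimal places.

0.229

S = Σ Sᵢ = 19.4 + 8.6 + 10.1 + 95.5 + 95.5 + 11.5 + 100.6 = 341.2 m².
A = 19.4×0.41 + 8.6×0.30 + 10.1×0.05 + 95.5×0.08 + 95.5×0.07 + 11.5×0.75 + 100.6×0.44 = 78.253 sabins.
ᾱ = 78.253 / 341.2 = 0.229.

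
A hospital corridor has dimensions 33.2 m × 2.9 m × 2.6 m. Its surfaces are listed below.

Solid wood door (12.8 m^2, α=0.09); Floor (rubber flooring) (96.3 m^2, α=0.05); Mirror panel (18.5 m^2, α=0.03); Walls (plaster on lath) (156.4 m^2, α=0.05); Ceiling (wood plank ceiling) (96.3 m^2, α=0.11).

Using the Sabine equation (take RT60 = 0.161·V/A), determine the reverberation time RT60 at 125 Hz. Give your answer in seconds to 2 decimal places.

Summing Sᵢαᵢ: 1.152 + 4.815 + 0.555 + 7.820 + 10.593 → A = 24.935 sabins.
Room volume: 250.328 m³.
T = 0.161 V/A = 0.161·250.328/24.935 = 1.62 s.

1.62 sec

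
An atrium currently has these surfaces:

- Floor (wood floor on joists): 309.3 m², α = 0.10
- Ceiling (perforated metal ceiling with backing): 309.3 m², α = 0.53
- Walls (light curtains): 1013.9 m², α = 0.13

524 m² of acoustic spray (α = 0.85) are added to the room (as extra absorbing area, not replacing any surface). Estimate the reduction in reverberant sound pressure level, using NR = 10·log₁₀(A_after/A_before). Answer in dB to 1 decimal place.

Total absorption A_before = 309.3·0.10 + 309.3·0.53 + 1013.9·0.13
  = 30.930 + 163.929 + 131.807 = 326.666 m² sabins.
Added absorption = 524 × 0.85 = 445.400 sabins.
A_after = 326.666 + 445.400 = 772.066 sabins.
NR = 10·log₁₀(772.066/326.666) = 3.7 dB.

3.7 dB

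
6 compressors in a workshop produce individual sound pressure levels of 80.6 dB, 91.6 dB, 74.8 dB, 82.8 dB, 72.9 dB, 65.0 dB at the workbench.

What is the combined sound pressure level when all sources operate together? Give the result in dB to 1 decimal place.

Converting to relative power and adding: 10^(80.6/10) + 10^(91.6/10) + 10^(74.8/10) + 10^(82.8/10) + 10^(72.9/10) + 10^(65.0/10) = 1.804e+09.
L_total = 10·log₁₀(1.804e+09) = 92.6 dB.

92.6 dB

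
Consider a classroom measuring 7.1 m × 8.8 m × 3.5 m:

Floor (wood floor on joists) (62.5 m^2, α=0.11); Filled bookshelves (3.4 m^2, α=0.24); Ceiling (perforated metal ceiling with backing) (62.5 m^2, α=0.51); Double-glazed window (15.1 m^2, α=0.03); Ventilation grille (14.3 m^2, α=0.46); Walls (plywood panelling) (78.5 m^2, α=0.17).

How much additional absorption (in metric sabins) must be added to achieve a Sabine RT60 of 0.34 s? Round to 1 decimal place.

43.6 sabins

Equivalent absorption area: A₁ = 62.5*0.11 + 3.4*0.24 + 62.5*0.51 + 15.1*0.03 + 14.3*0.46 + 78.5*0.17 = 59.942 m^2.
Target A₂ = 0.161·218.68/0.34 = 103.551 sabins (V = 218.68 m³).
Shortfall: 103.551 − 59.942 = 43.6 sabins.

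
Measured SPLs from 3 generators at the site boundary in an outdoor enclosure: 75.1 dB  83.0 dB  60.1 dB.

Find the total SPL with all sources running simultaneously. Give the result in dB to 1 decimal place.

83.7 dB

Sum in the linear (power) domain: Σ 10^(Lᵢ/10) = 10^(75.1/10) + 10^(83.0/10) + 10^(60.1/10) = 2.329e+08.
Combined level = 10 log₁₀(2.329e+08) = 83.7 dB.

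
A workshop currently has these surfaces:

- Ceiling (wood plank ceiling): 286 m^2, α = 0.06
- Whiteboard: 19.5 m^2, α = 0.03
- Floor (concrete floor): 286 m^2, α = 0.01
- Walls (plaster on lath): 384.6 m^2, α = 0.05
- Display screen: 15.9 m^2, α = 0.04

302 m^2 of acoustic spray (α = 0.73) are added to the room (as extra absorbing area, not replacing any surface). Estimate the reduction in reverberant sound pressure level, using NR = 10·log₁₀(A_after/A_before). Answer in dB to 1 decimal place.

8.1 dB

A_before = Σ Sᵢαᵢ = 286×0.06 + 19.5×0.03 + 286×0.01 + 384.6×0.05 + 15.9×0.04 = 40.471 sabins.
Added absorption = 302 × 0.73 = 220.460 sabins.
New total A_after = 260.931 sabins.
Reduction = 10 log₁₀(A_after/A_before) = 10 log₁₀(6.4474) = 8.1 dB.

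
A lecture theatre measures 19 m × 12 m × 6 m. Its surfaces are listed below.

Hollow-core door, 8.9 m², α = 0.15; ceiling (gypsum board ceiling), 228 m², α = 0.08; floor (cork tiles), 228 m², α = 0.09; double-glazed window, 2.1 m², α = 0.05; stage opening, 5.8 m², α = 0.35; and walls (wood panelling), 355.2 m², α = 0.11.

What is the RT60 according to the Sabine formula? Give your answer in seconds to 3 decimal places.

2.709 s

Equivalent absorption area: A = 8.9·0.15 + 228·0.08 + 228·0.09 + 2.1·0.05 + 5.8·0.35 + 355.2·0.11 = 81.302 m².
V = 19·12·6 = 1368 m³.
RT60 = 0.161 · V / A = 0.161 × 1368 / 81.302 = 2.709 s.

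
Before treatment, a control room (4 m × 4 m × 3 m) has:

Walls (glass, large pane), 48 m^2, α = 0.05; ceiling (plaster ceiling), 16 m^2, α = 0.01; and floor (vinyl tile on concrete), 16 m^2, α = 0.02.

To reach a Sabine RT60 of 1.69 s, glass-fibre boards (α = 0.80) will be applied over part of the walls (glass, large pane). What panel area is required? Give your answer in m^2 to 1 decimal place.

2.3

A₁ = Σ Sᵢαᵢ = 48*0.05 + 16*0.01 + 16*0.02 = 2.880 sabins.
Required A₂ = 0.161·48/1.69 = 4.573 sabins.
Absorption to add: 4.573 − 2.880 = 1.693 sabins.
Each m^2 of panel replacing the walls (glass, large pane) adds (0.80 − 0.05) = 0.75 sabins.
Panel area = 1.693 / 0.75 = 2.3 m^2.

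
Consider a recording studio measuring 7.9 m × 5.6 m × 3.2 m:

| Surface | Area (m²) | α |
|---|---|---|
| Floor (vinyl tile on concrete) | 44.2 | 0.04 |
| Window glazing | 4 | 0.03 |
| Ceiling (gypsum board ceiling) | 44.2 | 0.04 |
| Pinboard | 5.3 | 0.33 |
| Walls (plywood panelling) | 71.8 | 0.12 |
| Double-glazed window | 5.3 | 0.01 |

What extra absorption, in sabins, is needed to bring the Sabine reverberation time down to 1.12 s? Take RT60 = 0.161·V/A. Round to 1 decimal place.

Equivalent absorption area: A₁ = 44.2*0.04 + 4*0.03 + 44.2*0.04 + 5.3*0.33 + 71.8*0.12 + 5.3*0.01 = 14.074 m².
V = 141.568 m³. Required absorption A₂ = 0.161 × 141.568 / 1.12 = 20.350 sabins.
ΔA = A₂ − A₁ = 20.350 − 14.074 = 6.3 sabins.

6.3 sabins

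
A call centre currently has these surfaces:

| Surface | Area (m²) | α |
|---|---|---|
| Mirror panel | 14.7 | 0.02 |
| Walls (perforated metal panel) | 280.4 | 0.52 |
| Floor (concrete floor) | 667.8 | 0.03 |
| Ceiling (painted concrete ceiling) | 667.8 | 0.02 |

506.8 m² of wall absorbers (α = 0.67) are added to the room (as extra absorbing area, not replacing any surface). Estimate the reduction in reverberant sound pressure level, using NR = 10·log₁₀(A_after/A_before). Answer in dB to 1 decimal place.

4.6 dB

Total absorption A_before = 14.7×0.02 + 280.4×0.52 + 667.8×0.03 + 667.8×0.02
  = 0.294 + 145.808 + 20.034 + 13.356 = 179.492 m² sabins.
Treatment contributes 506.8·0.67 = 339.556 sabins.
A_after = 179.492 + 339.556 = 519.048 sabins.
NR = 10·log₁₀(519.048/179.492) = 4.6 dB.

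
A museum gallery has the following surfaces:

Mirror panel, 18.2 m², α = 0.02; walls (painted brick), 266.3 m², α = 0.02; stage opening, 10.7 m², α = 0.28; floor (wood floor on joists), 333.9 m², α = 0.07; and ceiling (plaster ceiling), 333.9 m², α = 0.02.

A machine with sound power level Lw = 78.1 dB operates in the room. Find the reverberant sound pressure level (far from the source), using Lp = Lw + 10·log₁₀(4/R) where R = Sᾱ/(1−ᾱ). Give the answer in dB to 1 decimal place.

Σ(Sᵢαᵢ) = 18.2×0.02 + 266.3×0.02 + 10.7×0.28 + 333.9×0.07 + 333.9×0.02 = 38.737; total area S = 963.0 m².
ᾱ = 38.737/963.0 = 0.0402; R = Sᾱ/(1−ᾱ) = 38.737/(1−0.0402) = 40.359 m².
Lp = 78.1 + 10·log₁₀(4/40.359) = 78.1 + (-10.04) = 68.1 dB.

68.1 dB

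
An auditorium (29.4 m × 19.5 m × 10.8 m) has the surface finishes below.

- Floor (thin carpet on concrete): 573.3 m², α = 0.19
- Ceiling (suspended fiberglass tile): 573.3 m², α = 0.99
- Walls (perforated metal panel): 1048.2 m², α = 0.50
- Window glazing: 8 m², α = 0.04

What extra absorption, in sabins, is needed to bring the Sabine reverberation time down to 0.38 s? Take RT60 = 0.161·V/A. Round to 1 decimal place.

A₁ = Σ Sᵢαᵢ = 573.3*0.19 + 573.3*0.99 + 1048.2*0.50 + 8*0.04 = 1200.914 sabins.
V = 6191.64 m³. Required absorption A₂ = 0.161 × 6191.64 / 0.38 = 2623.300 sabins.
Additional absorption ΔA = 2623.300 − 1200.914 = 1422.4 sabins.

1422.4 sabins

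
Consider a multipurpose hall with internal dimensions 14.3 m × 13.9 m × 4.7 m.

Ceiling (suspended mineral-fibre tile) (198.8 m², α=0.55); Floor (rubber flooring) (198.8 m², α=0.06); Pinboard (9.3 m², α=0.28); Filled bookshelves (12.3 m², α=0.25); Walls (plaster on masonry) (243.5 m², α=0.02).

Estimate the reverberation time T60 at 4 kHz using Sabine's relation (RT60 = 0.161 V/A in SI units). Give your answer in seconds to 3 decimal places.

Total absorption A = 198.8×0.55 + 198.8×0.06 + 9.3×0.28 + 12.3×0.25 + 243.5×0.02
  = 109.340 + 11.928 + 2.604 + 3.075 + 4.870 = 131.817 m² sabins.
Room volume: 934.219 m³.
RT60 = 0.161 · V / A = 0.161 × 934.219 / 131.817 = 1.141 s.

1.141 s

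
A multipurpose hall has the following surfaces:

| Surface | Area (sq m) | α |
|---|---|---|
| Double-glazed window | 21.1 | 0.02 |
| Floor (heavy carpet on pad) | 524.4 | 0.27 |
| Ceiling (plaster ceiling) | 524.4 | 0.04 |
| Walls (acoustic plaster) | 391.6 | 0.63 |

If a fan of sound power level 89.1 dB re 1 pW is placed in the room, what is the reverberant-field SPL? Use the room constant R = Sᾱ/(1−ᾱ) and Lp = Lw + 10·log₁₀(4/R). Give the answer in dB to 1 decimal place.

67.6 dB

A = 409.694 sabins; S = 1461.5 sq m.
ᾱ = 409.694/1461.5 = 0.2803; R = Sᾱ/(1−ᾱ) = 409.694/(1−0.2803) = 569.257 sq m.
Lp = 89.1 + 10·log₁₀(4/569.257) = 89.1 + (-21.53) = 67.6 dB.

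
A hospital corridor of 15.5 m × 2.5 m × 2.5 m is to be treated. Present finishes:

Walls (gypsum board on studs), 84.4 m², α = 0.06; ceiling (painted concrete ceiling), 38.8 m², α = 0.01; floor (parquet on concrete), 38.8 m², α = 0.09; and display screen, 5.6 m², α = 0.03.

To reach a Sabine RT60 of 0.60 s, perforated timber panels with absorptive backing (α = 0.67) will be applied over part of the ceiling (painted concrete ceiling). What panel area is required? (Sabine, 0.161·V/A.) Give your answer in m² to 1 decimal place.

A₁ = Σ Sᵢαᵢ = 84.4*0.06 + 38.8*0.01 + 38.8*0.09 + 5.6*0.03 = 9.112 sabins.
V = 96.875 m³. Target absorption A₂ = 0.161 × 96.875 / 0.60 = 25.995 sabins.
ΔA needed = 25.995 − 9.112 = 16.883 sabins.
Each m² of panel replacing the ceiling (painted concrete ceiling) adds (0.67 − 0.01) = 0.66 sabins.
Area = ΔA/Δα = 16.883/0.66 = 25.6 m².

25.6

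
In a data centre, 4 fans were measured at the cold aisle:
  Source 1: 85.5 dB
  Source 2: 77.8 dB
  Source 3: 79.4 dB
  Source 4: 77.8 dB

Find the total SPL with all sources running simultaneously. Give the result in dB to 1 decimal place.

Sum in the linear (power) domain: Σ 10^(Lᵢ/10) = 10^(85.5/10) + 10^(77.8/10) + 10^(79.4/10) + 10^(77.8/10) = 5.624e+08.
Combined level = 10 log₁₀(5.624e+08) = 87.5 dB.

87.5 dB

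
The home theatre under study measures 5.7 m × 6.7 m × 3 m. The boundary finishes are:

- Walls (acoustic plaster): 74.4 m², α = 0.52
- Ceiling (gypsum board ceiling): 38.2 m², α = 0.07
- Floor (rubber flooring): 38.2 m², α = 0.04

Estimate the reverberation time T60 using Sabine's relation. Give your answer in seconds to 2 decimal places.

0.43 sec

Summing Sᵢαᵢ: 38.688 + 2.674 + 1.528 → A = 42.890 sabins.
V = 5.7·6.7·3 = 114.57 m³.
Sabine: RT60 = 0.161 × 114.57 / 42.890 = 0.43 s.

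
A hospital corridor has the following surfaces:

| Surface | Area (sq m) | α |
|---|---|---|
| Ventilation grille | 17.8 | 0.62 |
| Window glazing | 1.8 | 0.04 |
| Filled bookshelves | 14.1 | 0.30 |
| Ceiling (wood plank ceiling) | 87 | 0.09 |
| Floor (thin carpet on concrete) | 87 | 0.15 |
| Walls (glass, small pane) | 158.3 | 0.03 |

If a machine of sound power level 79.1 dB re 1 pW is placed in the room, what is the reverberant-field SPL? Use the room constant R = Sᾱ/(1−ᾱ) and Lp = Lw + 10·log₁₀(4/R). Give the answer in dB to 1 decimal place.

A = 40.967 sabins; S = 366.0 sq m.
ᾱ = 40.967/366.0 = 0.1119; R = Sᾱ/(1−ᾱ) = 40.967/(1−0.1119) = 46.129 sq m.
Lp = 79.1 + 10·log₁₀(4/46.129) = 79.1 + (-10.62) = 68.5 dB.

68.5 dB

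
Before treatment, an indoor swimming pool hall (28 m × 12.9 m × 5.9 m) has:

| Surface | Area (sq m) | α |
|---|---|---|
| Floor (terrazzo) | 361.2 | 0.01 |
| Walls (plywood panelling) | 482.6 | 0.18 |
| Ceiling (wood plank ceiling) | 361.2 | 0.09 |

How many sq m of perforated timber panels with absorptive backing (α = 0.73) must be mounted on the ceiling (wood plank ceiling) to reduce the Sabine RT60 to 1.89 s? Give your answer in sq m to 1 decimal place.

91.5

A₁ = Σ Sᵢαᵢ = 361.2·0.01 + 482.6·0.18 + 361.2·0.09 = 122.988 sabins.
Required A₂ = 0.161·2131.08/1.89 = 181.536 sabins.
Absorption to add: 181.536 − 122.988 = 58.548 sabins.
Net gain per sq m: Δα = 0.73 − 0.09 = 0.64.
Panel area = 58.548 / 0.64 = 91.5 sq m.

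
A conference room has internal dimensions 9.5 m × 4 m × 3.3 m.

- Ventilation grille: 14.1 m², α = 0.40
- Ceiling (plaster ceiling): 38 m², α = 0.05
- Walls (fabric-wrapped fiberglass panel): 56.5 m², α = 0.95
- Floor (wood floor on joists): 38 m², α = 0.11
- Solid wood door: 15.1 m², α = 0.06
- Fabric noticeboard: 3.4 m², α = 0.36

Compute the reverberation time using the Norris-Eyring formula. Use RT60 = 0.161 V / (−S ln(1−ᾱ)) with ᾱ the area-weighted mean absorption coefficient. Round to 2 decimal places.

0.23 s

S = Σ Sᵢ = 165.1 m².
Σ(Sᵢαᵢ) = 14.1·0.40 + 38·0.05 + 56.5·0.95 + 38·0.11 + 15.1·0.06 + 3.4·0.36 = 67.525.
Mean coefficient ᾱ = A/S = 0.4090.
−S·ln(1−ᾱ) = −165.1 × ln(1 − 0.4090) = 86.833.
V = 9.5 × 4 × 3.3 = 125.4 m³.
T = 0.161·V/[−S·ln(1−ᾱ)] = 0.161·125.4/86.833 = 0.23 s.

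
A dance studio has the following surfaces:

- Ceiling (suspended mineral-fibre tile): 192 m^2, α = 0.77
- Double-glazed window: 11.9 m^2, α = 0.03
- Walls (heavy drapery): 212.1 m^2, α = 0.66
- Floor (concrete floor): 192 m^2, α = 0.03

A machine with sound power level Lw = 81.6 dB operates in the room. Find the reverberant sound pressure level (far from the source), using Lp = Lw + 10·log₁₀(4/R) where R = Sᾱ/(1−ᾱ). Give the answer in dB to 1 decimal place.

A = 293.943 sabins; S = 608.0 m^2.
ᾱ = 0.4835, so room constant R = A/(1−ᾱ) = 569.106 m^2.
Lp = Lw + 10 log₁₀(4/R) = 81.6 -21.53 = 60.1 dB.

60.1 dB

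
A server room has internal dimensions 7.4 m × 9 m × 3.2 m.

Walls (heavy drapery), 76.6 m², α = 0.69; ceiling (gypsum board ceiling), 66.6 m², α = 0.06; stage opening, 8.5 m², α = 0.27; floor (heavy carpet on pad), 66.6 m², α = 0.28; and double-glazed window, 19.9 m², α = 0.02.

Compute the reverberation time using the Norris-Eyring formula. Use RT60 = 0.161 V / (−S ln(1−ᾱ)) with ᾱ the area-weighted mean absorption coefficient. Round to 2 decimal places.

0.36 s

S = Σ Sᵢ = 238.2 m².
Σ(Sᵢαᵢ) = 76.6·0.69 + 66.6·0.06 + 8.5·0.27 + 66.6·0.28 + 19.9·0.02 = 78.191.
Mean coefficient ᾱ = A/S = 0.3283.
Eyring denominator: −S ln(1−ᾱ) = 94.790.
V = 7.4 × 9 × 3.2 = 213.12 m³.
T = 0.161·V/[−S·ln(1−ᾱ)] = 0.161·213.12/94.790 = 0.36 s.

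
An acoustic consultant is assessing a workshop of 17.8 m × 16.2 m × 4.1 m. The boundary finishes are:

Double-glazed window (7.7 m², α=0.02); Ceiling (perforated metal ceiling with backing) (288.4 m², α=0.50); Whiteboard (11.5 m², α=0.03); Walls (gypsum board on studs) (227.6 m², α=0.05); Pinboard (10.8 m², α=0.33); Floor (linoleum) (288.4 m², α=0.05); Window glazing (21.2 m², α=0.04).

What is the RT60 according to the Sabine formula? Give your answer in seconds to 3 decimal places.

Equivalent absorption area: A = 7.7×0.02 + 288.4×0.50 + 11.5×0.03 + 227.6×0.05 + 10.8×0.33 + 288.4×0.05 + 21.2×0.04 = 174.911 m².
Room volume: 1182.276 m³.
RT60 = 0.161 · V / A = 0.161 × 1182.276 / 174.911 = 1.088 s.

1.088 seconds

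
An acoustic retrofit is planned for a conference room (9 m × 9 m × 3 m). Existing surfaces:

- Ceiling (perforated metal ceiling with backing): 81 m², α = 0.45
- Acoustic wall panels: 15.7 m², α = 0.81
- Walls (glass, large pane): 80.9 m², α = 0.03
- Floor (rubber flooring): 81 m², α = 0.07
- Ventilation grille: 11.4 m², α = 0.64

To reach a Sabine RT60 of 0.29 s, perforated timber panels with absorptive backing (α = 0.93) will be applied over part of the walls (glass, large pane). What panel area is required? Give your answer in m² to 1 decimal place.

78.2

Equivalent absorption area: A₁ = 81*0.45 + 15.7*0.81 + 80.9*0.03 + 81*0.07 + 11.4*0.64 = 64.560 m².
Required A₂ = 0.161·243/0.29 = 134.907 sabins.
ΔA needed = 134.907 − 64.560 = 70.347 sabins.
Net gain per m²: Δα = 0.93 − 0.03 = 0.90.
Panel area = 70.347 / 0.90 = 78.2 m².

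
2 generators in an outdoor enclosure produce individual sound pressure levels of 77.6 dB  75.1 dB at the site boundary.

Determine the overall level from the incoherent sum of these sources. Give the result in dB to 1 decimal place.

Sum in the linear (power) domain: Σ 10^(Lᵢ/10) = 10^(77.6/10) + 10^(75.1/10) = 8.99e+07.
Back to dB: 10·log₁₀ Σ = 79.5 dB.

79.5 dB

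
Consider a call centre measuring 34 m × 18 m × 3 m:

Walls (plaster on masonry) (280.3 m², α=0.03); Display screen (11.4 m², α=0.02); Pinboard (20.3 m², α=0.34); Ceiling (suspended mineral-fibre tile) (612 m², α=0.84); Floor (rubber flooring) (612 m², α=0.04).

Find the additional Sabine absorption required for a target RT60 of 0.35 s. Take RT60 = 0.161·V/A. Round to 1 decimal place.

290.5 sabins

A₁ = Σ Sᵢαᵢ = 280.3×0.03 + 11.4×0.02 + 20.3×0.34 + 612×0.84 + 612×0.04 = 554.099 sabins.
Target A₂ = 0.161·1836/0.35 = 844.560 sabins (V = 1836 m³).
Shortfall: 844.560 − 554.099 = 290.5 sabins.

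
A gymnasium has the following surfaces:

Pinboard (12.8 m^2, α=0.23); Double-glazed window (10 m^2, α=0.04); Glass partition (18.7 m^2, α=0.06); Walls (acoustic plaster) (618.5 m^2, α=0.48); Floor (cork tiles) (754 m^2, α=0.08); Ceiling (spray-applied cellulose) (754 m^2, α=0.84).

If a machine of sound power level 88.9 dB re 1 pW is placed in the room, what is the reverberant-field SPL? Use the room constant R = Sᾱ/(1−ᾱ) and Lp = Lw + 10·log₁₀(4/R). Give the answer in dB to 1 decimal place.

A = 995.026 sabins; S = 2168.0 m^2.
ᾱ = 0.4590, so room constant R = A/(1−ᾱ) = 1839.235 m^2.
Lp = Lw + 10 log₁₀(4/R) = 88.9 -26.63 = 62.3 dB.

62.3 dB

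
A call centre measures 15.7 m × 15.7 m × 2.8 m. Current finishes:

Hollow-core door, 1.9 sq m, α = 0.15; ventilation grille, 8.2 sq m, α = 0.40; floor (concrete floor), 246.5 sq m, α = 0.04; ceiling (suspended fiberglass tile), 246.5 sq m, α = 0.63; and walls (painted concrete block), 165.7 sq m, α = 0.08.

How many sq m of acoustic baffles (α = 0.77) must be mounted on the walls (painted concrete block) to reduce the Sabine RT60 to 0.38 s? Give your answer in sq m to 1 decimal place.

Equivalent absorption area: A₁ = 1.9·0.15 + 8.2·0.40 + 246.5·0.04 + 246.5·0.63 + 165.7·0.08 = 181.976 sq m.
V = 690.172 m³. Target absorption A₂ = 0.161 × 690.172 / 0.38 = 292.415 sabins.
Absorption to add: 292.415 − 181.976 = 110.439 sabins.
Each sq m of panel replacing the walls (painted concrete block) adds (0.77 − 0.08) = 0.69 sabins.
Area = ΔA/Δα = 110.439/0.69 = 160.1 sq m.

160.1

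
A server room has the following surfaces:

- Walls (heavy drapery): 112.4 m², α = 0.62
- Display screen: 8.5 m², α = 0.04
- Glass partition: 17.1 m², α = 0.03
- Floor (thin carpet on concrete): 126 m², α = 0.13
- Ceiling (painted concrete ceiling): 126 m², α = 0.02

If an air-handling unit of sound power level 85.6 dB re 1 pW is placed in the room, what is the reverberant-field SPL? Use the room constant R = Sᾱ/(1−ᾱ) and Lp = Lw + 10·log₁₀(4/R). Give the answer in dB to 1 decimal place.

Σ(Sᵢαᵢ) = 112.4×0.62 + 8.5×0.04 + 17.1×0.03 + 126×0.13 + 126×0.02 = 89.441; total area S = 390.0 m².
ᾱ = 0.2293, so room constant R = A/(1−ᾱ) = 116.052 m².
Lp = 85.6 + 10·log₁₀(4/116.052) = 85.6 + (-14.63) = 71.0 dB.

71.0 dB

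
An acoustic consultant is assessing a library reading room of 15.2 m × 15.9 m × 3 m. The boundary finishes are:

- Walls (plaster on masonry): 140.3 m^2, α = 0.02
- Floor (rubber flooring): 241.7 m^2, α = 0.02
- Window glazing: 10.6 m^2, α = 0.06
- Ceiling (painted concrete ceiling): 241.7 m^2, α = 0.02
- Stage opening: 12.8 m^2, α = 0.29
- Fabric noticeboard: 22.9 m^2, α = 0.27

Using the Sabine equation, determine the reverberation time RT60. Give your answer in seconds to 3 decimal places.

Total absorption A = 140.3·0.02 + 241.7·0.02 + 10.6·0.06 + 241.7·0.02 + 12.8·0.29 + 22.9·0.27
  = 2.806 + 4.834 + 0.636 + 4.834 + 3.712 + 6.183 = 23.005 m^2 sabins.
Volume V = 15.2 × 15.9 × 3 = 725.04 m³.
Sabine: RT60 = 0.161 × 725.04 / 23.005 = 5.074 s.

5.074 s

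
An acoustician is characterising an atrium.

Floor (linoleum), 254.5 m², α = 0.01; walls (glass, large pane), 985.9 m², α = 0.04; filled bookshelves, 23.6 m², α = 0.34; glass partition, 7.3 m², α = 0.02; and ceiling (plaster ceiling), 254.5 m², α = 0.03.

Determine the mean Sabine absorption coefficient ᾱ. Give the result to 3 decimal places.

0.038

S = Σ Sᵢ = 254.5 + 985.9 + 23.6 + 7.3 + 254.5 = 1525.8 m².
Σ(Sᵢαᵢ) = 254.5×0.01 + 985.9×0.04 + 23.6×0.34 + 7.3×0.02 + 254.5×0.03 = 57.786.
ᾱ = A/S = 0.038.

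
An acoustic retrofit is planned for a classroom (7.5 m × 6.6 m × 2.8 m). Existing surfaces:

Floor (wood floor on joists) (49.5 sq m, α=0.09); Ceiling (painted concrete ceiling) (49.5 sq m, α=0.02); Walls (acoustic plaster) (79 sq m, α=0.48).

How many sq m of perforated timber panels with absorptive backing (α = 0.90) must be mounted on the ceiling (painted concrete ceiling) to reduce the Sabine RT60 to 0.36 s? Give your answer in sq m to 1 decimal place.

21.2

Total absorption A₁ = 49.5·0.09 + 49.5·0.02 + 79·0.48
  = 4.455 + 0.990 + 37.920 = 43.365 sq m sabins.
Required A₂ = 0.161·138.6/0.36 = 61.985 sabins.
ΔA needed = 61.985 − 43.365 = 18.620 sabins.
Net gain per sq m: Δα = 0.90 − 0.02 = 0.88.
Area = ΔA/Δα = 18.620/0.88 = 21.2 sq m.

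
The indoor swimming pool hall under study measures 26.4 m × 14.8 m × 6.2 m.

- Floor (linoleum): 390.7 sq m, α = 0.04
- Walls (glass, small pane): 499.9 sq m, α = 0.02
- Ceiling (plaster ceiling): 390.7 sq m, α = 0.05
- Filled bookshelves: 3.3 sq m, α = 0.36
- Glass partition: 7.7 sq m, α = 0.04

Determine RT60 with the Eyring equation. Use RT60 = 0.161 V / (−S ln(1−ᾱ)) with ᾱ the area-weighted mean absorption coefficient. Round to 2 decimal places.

S = Σ Sᵢ = 1292.3 sq m.
Absorption A = 390.7·0.04 + 499.9·0.02 + 390.7·0.05 + 3.3·0.36 + 7.7·0.04 = 46.657 sabins.
ᾱ = 46.657 / 1292.3 = 0.0361.
Eyring denominator: −S ln(1−ᾱ) = 47.515.
V = 26.4 × 14.8 × 6.2 = 2422.464 m³.
RT60 = 0.161 × 2422.464 / 47.515 = 8.21 s.

8.21 s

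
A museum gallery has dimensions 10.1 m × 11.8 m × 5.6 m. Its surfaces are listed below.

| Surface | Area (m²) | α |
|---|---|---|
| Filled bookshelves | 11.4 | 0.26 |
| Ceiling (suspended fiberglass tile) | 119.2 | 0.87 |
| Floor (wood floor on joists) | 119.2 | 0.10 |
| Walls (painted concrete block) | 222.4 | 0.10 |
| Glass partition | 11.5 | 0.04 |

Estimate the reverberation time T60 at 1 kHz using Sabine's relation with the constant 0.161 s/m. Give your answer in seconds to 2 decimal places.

A = Σ Sᵢαᵢ = 11.4·0.26 + 119.2·0.87 + 119.2·0.10 + 222.4·0.10 + 11.5·0.04 = 141.288 sabins.
Room volume: 667.408 m³.
Sabine: RT60 = 0.161 × 667.408 / 141.288 = 0.76 s.

0.76 sec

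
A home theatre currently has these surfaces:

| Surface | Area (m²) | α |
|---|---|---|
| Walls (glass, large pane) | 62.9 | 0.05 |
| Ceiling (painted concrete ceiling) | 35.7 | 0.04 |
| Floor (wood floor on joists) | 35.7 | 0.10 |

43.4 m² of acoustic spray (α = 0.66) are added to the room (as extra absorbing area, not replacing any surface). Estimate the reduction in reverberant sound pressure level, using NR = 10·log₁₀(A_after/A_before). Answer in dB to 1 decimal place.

6.5 dB

A_before = Σ Sᵢαᵢ = 62.9×0.05 + 35.7×0.04 + 35.7×0.10 = 8.143 sabins.
Added absorption = 43.4 × 0.66 = 28.644 sabins.
New total A_after = 36.787 sabins.
NR = 10·log₁₀(36.787/8.143) = 6.5 dB.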